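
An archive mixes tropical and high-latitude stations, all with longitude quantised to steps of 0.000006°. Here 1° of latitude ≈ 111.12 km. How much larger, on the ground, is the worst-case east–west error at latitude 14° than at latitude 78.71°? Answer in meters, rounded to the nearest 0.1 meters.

0.3 meters

With a 0.000006° grid the true value lies within half a step, ±0.000006°/2 = ±3e-06°, of the stored one.
Error at 14° = 3e-06° × 111120 × cos 14° ≈ 0.33336 × 0.9703 = 0.32346 m.
Error at 78.71° = 3e-06° × 111120 × cos 78.71° ≈ 0.33336 × 0.1958 = 0.065264 m.
Difference: 0.32346 − 0.065264 = 0.25819 m.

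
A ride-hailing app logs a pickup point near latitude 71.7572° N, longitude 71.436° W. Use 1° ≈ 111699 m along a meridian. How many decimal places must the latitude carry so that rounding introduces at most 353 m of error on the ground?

One degree of latitude covers 111699 m.
N decimal places → at most half a unit in the last place, 0.5 × 10⁻ᴺ° = 111699/2 × 10⁻ᴺ m.
Need 0.5 × 111699 × 10⁻ᴺ ≤ 353 → 10⁻ᴺ ≤ 6.321e-03, so N ≥ 2.20.
N = 2 would give 558 m (too coarse); N = 3 gives 55.8 m ≤ 353 m.

3 decimal places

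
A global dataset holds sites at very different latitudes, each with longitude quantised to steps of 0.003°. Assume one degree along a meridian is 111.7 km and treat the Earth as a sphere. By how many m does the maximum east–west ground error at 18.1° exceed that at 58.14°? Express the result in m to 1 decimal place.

70.8 m

With a 0.003° grid the true value lies within half a step, ±0.003°/2 = ±0.0015°, of the stored one.
At 18.1°: 0.0015° × 111700 × cos 18.1° = 0.0015 × 111700 × 0.9505 ≈ 159.26 m.
At 58.14°: 0.0015° × 111700 × cos 58.14° = 0.0015 × 111700 × 0.5278 ≈ 88.441 m.
Difference: 159.26 − 88.441 = 70.818 m.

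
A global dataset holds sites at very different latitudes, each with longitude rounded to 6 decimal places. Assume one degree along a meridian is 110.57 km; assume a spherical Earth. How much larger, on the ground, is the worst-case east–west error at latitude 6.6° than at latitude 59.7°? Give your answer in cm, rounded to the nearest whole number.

Rounding to 6 decimal places leaves the longitude within ±5e-07° of the true value.
At 6.6°: 5e-07° × 110570 × cos 6.6° = 5e-07 × 110570 × 0.9934 ≈ 0.054919 m.
At 59.7°: 5e-07° × 110570 × cos 59.7° = 5e-07 × 110570 × 0.5045 ≈ 0.027893 m.
So the lower-latitude error exceeds the higher by 0.054919 − 0.027893 = 0.027026 m.
That is 0.0270258 m = 2.7026 cm.

3 cm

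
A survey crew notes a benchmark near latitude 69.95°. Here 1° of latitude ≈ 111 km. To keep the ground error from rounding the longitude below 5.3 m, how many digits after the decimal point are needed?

At 69.95° one degree of longitude covers 111000 × cos 69.95° ≈ 111000 × 0.3428 ≈ 38055.2 m.
N decimal places → at most half a unit in the last place, 0.5 × 10⁻ᴺ° = 38055.2/2 × 10⁻ᴺ m.
Need 0.5 × 38055.2 × 10⁻ᴺ ≤ 5.3 → 10⁻ᴺ ≤ 2.785e-04, so N ≥ 3.56.
At 3 places the error can reach 19 m, but 4 places keeps it to 1.9 m.

4 decimal places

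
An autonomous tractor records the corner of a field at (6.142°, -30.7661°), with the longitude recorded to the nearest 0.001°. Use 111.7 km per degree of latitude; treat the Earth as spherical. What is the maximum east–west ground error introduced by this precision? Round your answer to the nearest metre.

56 metres

Rounding to 3 decimal places leaves the longitude within ±0.0005° of the true value.
One degree of longitude at 6.142° is 111700 × cos 6.142° ≈ 111700 × 0.9943 = 111059 m.
East–west error: 0.0005° × 111059 m/° ≈ 55.5294 m.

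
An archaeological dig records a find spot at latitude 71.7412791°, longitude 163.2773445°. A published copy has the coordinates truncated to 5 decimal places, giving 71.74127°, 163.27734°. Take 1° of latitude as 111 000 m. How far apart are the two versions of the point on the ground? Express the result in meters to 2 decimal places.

1.02 meters

The latitude changed by +0.0000091° and the longitude by +0.0000045°.
N–S: 0.0000091° × 111000 m/° = 1.0101 m.
E–W at 71.7413°: 0.0000045° × 111000 × cos 71.7413° = 0.0000045 × 111000 × 0.3133 ≈ 0.156498 m.
Distance: √(1.0101² + 0.156498²) ≈ 1.02215 m.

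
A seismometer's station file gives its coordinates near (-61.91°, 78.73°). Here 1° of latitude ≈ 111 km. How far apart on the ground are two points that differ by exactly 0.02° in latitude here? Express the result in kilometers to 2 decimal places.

2.22 kilometers

0.02° × 111000 m/° = 2220 m.
That is 2220 m = 2.22 km.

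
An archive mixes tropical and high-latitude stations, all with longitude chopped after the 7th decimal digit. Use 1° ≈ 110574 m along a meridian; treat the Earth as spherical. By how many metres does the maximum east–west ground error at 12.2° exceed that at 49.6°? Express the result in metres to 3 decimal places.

0.004 metres

Truncating at 7 decimal places can drop up to a full unit in the last place, so the longitude may be off by as much as 1e-07°.
At 12.2°: 1e-07° × 110574 × cos 12.2° = 1e-07 × 110574 × 0.9774 ≈ 0.010808 m.
Error at 49.6° = 1e-07° × 110574 × cos 49.6° ≈ 0.011057 × 0.6481 = 0.0071665 m.
So the lower-latitude error exceeds the higher by 0.010808 − 0.0071665 = 0.0036412 m.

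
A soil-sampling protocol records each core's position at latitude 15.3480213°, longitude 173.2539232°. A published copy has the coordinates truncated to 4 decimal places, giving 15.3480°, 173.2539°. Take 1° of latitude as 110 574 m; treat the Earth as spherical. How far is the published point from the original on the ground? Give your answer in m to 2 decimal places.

The latitude changed by +0.0000213° and the longitude by +0.0000232°.
North–south shift: 0.0000213 × 110574 = 2.35523 m.
E–W at 15.348°: 0.0000232° × 110574 × cos 15.348° = 0.0000232 × 110574 × 0.9643 ≈ 2.47383 m.
Hypotenuse of the two orthogonal shifts: √(2.35523² + 2.47383²) = 3.41569 m.

3.42 m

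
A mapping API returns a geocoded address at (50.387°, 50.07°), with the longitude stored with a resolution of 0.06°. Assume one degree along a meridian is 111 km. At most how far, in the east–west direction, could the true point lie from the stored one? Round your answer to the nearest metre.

With a 0.06° grid the true value lies within half a step, ±0.06°/2 = ±0.03°, of the stored one.
At latitude 50.387° a degree of longitude spans 111000 m × cos 50.387° = 111000 × 0.6376 ≈ 70773.5 m.
East–west error: 0.03° × 70773.5 m/° ≈ 2123.2 m.

2123 metres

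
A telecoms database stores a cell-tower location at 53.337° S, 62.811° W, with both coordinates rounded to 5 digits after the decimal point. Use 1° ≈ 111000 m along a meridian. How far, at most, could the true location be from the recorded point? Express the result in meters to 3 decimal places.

Rounding to 5 decimal places leaves each coordinate within ±5e-06° of the true value.
Latitude error → 5e-06 × 111000 = 0.555 m along the meridian.
Longitude error → 5e-06 × 111000 × cos 53.337° = 5e-06 × 111000 × 0.5971 ≈ 0.331395 m.
The two errors are perpendicular, so the maximum displacement is √(0.555² + 0.331395²) ≈ 0.646411 m.

0.646 meters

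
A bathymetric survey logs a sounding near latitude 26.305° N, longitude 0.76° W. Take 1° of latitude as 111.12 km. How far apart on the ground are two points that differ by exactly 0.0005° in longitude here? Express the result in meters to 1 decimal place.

49.8 meters

At 26.305° a degree of longitude is 111120 × cos 26.305° ≈ 99613.3 m, so 0.0005° corresponds to 49.8066 m.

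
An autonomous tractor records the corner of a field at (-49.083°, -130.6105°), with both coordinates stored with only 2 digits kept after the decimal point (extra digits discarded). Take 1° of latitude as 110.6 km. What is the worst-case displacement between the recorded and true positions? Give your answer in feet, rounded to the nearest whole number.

Truncating at 2 decimal places can drop up to a full unit in the last place, so each coordinate may be off by as much as 0.01°.
North–south component: 0.01° × 110600 = 1106 m.
E–W at 49.083°: 0.01° × 110600 × cos 49.083° = 0.01 × 110600 × 0.6550 ≈ 724.391 m.
Combining orthogonally: (1106² + 724.391²)^½ ≈ 1322.11 m.
Converting: 1322.11 m × 3.2808 ft/m ≈ 4337.6 ft.

4338 feet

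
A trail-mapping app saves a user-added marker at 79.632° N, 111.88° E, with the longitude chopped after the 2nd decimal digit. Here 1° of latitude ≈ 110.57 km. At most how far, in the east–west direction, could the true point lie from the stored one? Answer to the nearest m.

199 m

Truncating at 2 decimal places can drop up to a full unit in the last place, so the longitude may be off by as much as 0.01°.
At latitude 79.632° a degree of longitude spans 110570 m × cos 79.632° = 110570 × 0.1800 ≈ 19899.3 m.
East–west error: 0.01° × 19899.3 m/° ≈ 198.993 m.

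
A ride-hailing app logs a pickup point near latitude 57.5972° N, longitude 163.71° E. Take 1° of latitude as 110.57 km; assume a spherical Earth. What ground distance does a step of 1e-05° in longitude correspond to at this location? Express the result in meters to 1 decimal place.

1e-05° of longitude at 57.5972° is 1e-05 × 110570 × cos 57.5972° ≈ 1e-05 × 59250.9 = 0.592509 m.

0.6 meters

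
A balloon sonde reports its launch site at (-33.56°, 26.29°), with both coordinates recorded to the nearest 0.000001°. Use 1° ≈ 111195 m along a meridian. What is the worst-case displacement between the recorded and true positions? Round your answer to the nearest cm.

Rounding to 6 decimal places leaves each coordinate within ±5e-07° of the true value.
Latitude error → 5e-07 × 111195 = 0.0555975 m along the meridian.
Longitude error → 5e-07 × 111195 × cos 33.56° = 5e-07 × 111195 × 0.8333 ≈ 0.0463298 m.
Combining orthogonally: (0.0555975² + 0.0463298²)^½ ≈ 0.0723708 m.
That is 0.0723708 m = 7.2371 cm.

7 cm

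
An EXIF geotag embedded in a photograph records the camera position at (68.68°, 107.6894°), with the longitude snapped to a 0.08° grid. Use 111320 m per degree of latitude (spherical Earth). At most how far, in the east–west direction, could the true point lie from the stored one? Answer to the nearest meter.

With a 0.08° grid the true value lies within half a step, ±0.08°/2 = ±0.04°, of the stored one.
Parallels shrink by cos φ, so at 68.68° a degree of longitude is 111320 × 0.3636 ≈ 40473.3 m.
So at most 0.04° × 40473.3 ≈ 1618.93 m east–west.

1619 meters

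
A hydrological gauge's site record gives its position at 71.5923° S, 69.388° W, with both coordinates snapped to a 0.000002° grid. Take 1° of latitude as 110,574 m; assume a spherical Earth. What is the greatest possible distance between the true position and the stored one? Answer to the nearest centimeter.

12 centimeters

With a 0.000002° grid the true value lies within half a step, ±0.000002°/2 = ±1e-06°, of the stored one.
Latitude error → 1e-06 × 110574 = 0.110574 m along the meridian.
E–W at 71.5923°: 1e-06° × 110574 × cos 71.5923° = 1e-06 × 110574 × 0.3158 ≈ 0.0349167 m.
Combining orthogonally: (0.110574² + 0.0349167²)^½ ≈ 0.115956 m.
That is 0.115956 m = 11.596 cm.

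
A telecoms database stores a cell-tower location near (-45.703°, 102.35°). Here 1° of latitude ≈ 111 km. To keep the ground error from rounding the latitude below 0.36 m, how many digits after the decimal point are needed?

6 decimal places

One degree of latitude covers 111000 m.
N decimal places → at most half a unit in the last place, 0.5 × 10⁻ᴺ° = 111000/2 × 10⁻ᴺ m.
Setting 55500 × 10⁻ᴺ ≤ 0.36 gives 10ᴺ ≥ 1.542e+05, i.e. N ≥ 5.19.
N = 5 would give 0.555 m (too coarse); N = 6 gives 0.0555 m ≤ 0.36 m.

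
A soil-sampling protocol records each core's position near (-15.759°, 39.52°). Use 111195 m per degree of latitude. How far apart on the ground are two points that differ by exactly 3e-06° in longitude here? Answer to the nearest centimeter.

32 centimeters

At 15.759° a degree of longitude is 111195 × cos 15.759° ≈ 107015 m, so 3e-06° corresponds to 0.321046 m.
That is 0.321046 m = 32.105 cm.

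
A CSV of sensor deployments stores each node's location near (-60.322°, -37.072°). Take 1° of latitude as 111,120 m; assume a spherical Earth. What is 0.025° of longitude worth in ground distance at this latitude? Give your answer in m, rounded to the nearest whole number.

1375 m

At 60.322° a degree of longitude is 111120 × cos 60.322° ≈ 55018.3 m, so 0.025° corresponds to 1375.46 m.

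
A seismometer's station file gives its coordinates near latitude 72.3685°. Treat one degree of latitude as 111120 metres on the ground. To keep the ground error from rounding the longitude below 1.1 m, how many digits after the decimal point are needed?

5 decimal places

At 72.3685° one degree of longitude covers 111120 × cos 72.3685° ≈ 111120 × 0.3029 ≈ 33657.6 m.
Rounding to N decimal places gives at most 0.5 × 10⁻ᴺ degrees of error, i.e. 0.5 × 10⁻ᴺ × 33657.6 m.
Need 0.5 × 33657.6 × 10⁻ᴺ ≤ 1.1 → 10⁻ᴺ ≤ 6.536e-05, so N ≥ 4.18.
At 4 places the error can reach 1.68 m, but 5 places keeps it to 0.168 m.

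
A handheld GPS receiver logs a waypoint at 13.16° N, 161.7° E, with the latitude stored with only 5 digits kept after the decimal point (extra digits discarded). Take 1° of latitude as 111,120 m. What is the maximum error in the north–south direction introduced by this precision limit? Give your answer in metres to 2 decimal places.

Truncating at 5 decimal places can drop up to a full unit in the last place, so the latitude may be off by as much as 1e-05°.
North–south distance: 1e-05° × 111120 m/° = 1.1112 m.

1.11 metres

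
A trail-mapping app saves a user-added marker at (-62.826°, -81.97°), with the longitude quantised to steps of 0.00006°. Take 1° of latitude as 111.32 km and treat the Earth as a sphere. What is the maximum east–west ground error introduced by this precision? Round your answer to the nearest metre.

With a 0.00006° grid the true value lies within half a step, ±0.00006°/2 = ±3e-05°, of the stored one.
One degree of longitude at 62.826° is 111320 × cos 62.826° ≈ 111320 × 0.4567 = 50839.2 m.
Maximum E–W displacement: 3e-05 × 50839.2 = 1.52518 m.

2 metres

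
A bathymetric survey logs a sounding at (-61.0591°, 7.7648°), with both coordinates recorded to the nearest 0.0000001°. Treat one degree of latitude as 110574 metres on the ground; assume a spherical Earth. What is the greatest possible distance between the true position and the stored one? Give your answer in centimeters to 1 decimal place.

Rounding to 7 decimal places leaves each coordinate within ±5e-08° of the true value.
N–S: 5e-08° × 110574 m/° = 0.0055287 m.
E–W at 61.0591°: 5e-08° × 110574 × cos 61.0591° = 5e-08 × 110574 × 0.4839 ≈ 0.00267538 m.
The two errors are perpendicular, so the maximum displacement is √(0.0055287² + 0.00267538²) ≈ 0.006142 m.
That is 0.006142 m = 0.6142 cm.

0.6 centimeters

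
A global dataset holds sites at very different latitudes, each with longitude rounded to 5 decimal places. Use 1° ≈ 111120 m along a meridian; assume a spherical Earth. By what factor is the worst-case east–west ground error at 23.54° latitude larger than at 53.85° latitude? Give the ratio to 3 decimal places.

Rounding to 5 decimal places leaves the longitude within ±5e-06° of the true value.
At 23.54°: 5e-06° × 111120 × cos 23.54° = 5e-06 × 111120 × 0.9168 ≈ 0.50936 m.
At 53.85°: 5e-06° × 111120 × cos 53.85° = 5e-06 × 111120 × 0.5899 ≈ 0.32775 m.
The ratio reduces to cos 23.54° / cos 53.85° = 0.9168/0.5899 ≈ 1.5541.

1.554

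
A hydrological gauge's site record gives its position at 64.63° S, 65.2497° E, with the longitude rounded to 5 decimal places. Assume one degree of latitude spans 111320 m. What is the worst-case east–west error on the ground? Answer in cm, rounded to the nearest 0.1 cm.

23.8 cm

Rounding to 5 decimal places leaves the longitude within ±5e-06° of the true value.
Parallels shrink by cos φ, so at 64.63° a degree of longitude is 111320 × 0.4285 ≈ 47696.4 m.
Maximum E–W displacement: 5e-06 × 47696.4 = 0.238482 m.
That is 0.238482 m = 23.848 cm.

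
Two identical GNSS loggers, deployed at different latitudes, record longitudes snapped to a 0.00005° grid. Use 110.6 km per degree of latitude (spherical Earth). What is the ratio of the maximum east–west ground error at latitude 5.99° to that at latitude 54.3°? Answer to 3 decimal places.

1.704

With a 0.00005° grid the true value lies within half a step, ±0.00005°/2 = ±2.5e-05°, of the stored one.
Error at 5.99° = 2.5e-05° × 110600 × cos 5.99° ≈ 2.765 × 0.9945 = 2.7499 m.
At 54.3°: 2.5e-05° × 110600 × cos 54.3° = 2.5e-05 × 110600 × 0.5835 ≈ 1.6135 m.
Ratio: 2.7499 / 1.6135 = cos 5.99° / cos 54.3° ≈ 1.7043.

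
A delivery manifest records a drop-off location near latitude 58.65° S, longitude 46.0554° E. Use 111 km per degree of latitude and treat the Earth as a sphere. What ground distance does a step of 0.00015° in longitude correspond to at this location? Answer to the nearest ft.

28 ft

0.00015° of longitude at 58.65° is 0.00015 × 111000 × cos 58.65° ≈ 0.00015 × 57749.4 = 8.66241 m.
Converting: 8.66241 m × 3.2808 ft/m ≈ 28.42 ft.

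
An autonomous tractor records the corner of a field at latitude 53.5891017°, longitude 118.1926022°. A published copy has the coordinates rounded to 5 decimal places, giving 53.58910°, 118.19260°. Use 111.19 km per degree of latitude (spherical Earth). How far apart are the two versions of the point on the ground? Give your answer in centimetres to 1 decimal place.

23.8 centimetres

Δlat = 53.5891017 − 53.58910 = +0.0000017°; Δlon = 118.1926022 − 118.19260 = +0.0000022°.
N–S: 0.0000017° × 111190 m/° = 0.189023 m.
E–W at 53.5891°: 0.0000022° × 111190 × cos 53.5891° = 0.0000022 × 111190 × 0.5936 ≈ 0.145198 m.
Distance: √(0.189023² + 0.145198²) ≈ 0.238353 m.
That is 0.238353 m = 23.835 cm.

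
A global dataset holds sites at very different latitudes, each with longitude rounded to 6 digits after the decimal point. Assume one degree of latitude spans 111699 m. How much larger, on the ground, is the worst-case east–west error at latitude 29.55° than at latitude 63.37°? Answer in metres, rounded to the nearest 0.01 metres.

0.02 metres

Rounding to 6 decimal places leaves the longitude within ±5e-07° of the true value.
At 29.55°: 5e-07° × 111699 × cos 29.55° = 5e-07 × 111699 × 0.8699 ≈ 0.048585 m.
Error at 63.37° = 5e-07° × 111699 × cos 63.37° ≈ 0.055849 × 0.4482 = 0.025033 m.
Difference: 0.048585 − 0.025033 = 0.023552 m.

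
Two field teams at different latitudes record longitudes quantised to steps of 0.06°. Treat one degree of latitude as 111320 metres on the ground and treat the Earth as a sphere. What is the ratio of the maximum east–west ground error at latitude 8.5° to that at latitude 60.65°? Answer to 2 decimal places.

With a 0.06° grid the true value lies within half a step, ±0.06°/2 = ±0.03°, of the stored one.
At 8.5°: 0.03° × 111320 × cos 8.5° = 0.03 × 111320 × 0.9890 ≈ 3302.9 m.
Error at 60.65° = 0.03° × 111320 × cos 60.65° ≈ 3339.6 × 0.4901 = 1636.9 m.
The ratio reduces to cos 8.5° / cos 60.65° = 0.9890/0.4901 ≈ 2.0178.

2.02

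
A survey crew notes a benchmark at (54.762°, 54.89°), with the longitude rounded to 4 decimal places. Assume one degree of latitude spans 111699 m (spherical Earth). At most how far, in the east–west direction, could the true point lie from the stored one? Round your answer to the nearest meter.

Rounding to 4 decimal places leaves the longitude within ±5e-05° of the true value.
One degree of longitude at 54.762° is 111699 × cos 54.762° ≈ 111699 × 0.5770 = 64447.4 m.
Maximum E–W displacement: 5e-05 × 64447.4 = 3.22237 m.

3 meters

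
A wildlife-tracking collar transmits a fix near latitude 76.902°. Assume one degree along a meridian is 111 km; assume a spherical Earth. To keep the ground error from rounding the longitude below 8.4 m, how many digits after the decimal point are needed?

4

At 76.902° one degree of longitude covers 111000 × cos 76.902° ≈ 111000 × 0.2266 ≈ 25154.5 m.
N decimal places → at most half a unit in the last place, 0.5 × 10⁻ᴺ° = 25154.5/2 × 10⁻ᴺ m.
Setting 12577.3 × 10⁻ᴺ ≤ 8.4 gives 10ᴺ ≥ 1497, i.e. N ≥ 3.18.
At 3 places the error can reach 12.6 m, but 4 places keeps it to 1.26 m.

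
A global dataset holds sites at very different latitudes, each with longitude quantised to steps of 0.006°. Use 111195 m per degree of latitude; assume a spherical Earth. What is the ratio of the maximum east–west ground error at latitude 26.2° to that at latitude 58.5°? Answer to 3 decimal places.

1.717

With a 0.006° grid the true value lies within half a step, ±0.006°/2 = ±0.003°, of the stored one.
Error at 26.2° = 0.003° × 111195 × cos 26.2° ≈ 333.58 × 0.8973 = 299.31 m.
At 58.5°: 0.003° × 111195 × cos 58.5° = 0.003 × 111195 × 0.5225 ≈ 174.3 m.
The ratio reduces to cos 26.2° / cos 58.5° = 0.8973/0.5225 ≈ 1.7172.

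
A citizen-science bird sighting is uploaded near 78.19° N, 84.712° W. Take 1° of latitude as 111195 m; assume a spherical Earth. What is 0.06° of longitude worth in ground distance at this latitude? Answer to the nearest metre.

1365 metres

0.06° of longitude at 78.19° is 0.06 × 111195 × cos 78.19° ≈ 0.06 × 22757.9 = 1365.48 m.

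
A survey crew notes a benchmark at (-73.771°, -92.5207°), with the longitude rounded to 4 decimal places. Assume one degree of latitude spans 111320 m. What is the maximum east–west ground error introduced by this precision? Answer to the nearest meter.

Rounding to 4 decimal places leaves the longitude within ±5e-05° of the true value.
At latitude 73.771° a degree of longitude spans 111320 m × cos 73.771° = 111320 × 0.2795 ≈ 31111.4 m.
Maximum E–W displacement: 5e-05 × 31111.4 = 1.55557 m.

2 meters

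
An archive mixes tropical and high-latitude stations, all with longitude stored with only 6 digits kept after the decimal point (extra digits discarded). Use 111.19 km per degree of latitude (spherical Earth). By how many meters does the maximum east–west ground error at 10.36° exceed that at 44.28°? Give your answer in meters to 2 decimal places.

Truncating at 6 decimal places can drop up to a full unit in the last place, so the longitude may be off by as much as 1e-06°.
Error at 10.36° = 1e-06° × 111190 × cos 10.36° ≈ 0.11119 × 0.9837 = 0.10938 m.
At 44.28°: 1e-06° × 111190 × cos 44.28° = 1e-06 × 111190 × 0.7159 ≈ 0.079605 m.
So the lower-latitude error exceeds the higher by 0.10938 − 0.079605 = 0.029772 m.

0.03 meters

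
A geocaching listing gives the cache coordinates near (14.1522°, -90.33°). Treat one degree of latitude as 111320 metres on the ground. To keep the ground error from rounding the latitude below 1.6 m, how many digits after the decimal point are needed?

5

One degree of latitude covers 111320 m.
Rounding to N decimal places gives at most 0.5 × 10⁻ᴺ degrees of error, i.e. 0.5 × 10⁻ᴺ × 111320 m.
Need 0.5 × 111320 × 10⁻ᴺ ≤ 1.6 → 10⁻ᴺ ≤ 2.875e-05, so N ≥ 4.54.
So 5 decimal places suffice (0.557 m); 4 would allow up to 5.57 m.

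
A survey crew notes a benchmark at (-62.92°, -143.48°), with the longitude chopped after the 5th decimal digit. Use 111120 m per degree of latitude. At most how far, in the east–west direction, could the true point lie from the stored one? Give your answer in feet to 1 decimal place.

1.7 feet

Truncating at 5 decimal places can drop up to a full unit in the last place, so the longitude may be off by as much as 1e-05°.
Parallels shrink by cos φ, so at 62.92° a degree of longitude is 111120 × 0.4552 ≈ 50585.6 m.
East–west error: 1e-05° × 50585.6 m/° ≈ 0.505856 m.
Converting: 0.505856 m × 3.2808 ft/m ≈ 1.6596 ft.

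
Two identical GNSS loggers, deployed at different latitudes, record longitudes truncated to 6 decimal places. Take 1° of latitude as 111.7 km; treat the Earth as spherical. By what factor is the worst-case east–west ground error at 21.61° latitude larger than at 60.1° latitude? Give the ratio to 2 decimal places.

1.87

Truncating at 6 decimal places can drop up to a full unit in the last place, so the longitude may be off by as much as 1e-06°.
At 21.61°: 1e-06° × 111700 × cos 21.61° = 1e-06 × 111700 × 0.9297 ≈ 0.10385 m.
At 60.1°: 1e-06° × 111700 × cos 60.1° = 1e-06 × 111700 × 0.4985 ≈ 0.055681 m.
The ratio reduces to cos 21.61° / cos 60.1° = 0.9297/0.4985 ≈ 1.8651.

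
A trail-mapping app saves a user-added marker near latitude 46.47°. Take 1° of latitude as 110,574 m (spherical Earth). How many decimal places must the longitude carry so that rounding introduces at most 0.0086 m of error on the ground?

At 46.47° one degree of longitude covers 110574 × cos 46.47° ≈ 110574 × 0.6887 ≈ 76156.1 m.
With N decimal places the half-ulp bound is 0.5·10⁻ᴺ°, or 0.5·10⁻ᴺ × 76156.1 m on the ground.
Need 0.5 × 76156.1 × 10⁻ᴺ ≤ 0.0086 → 10⁻ᴺ ≤ 2.259e-07, so N ≥ 6.65.
N = 6 would give 0.0381 m (too coarse); N = 7 gives 0.00381 m ≤ 0.0086 m.

7 decimal places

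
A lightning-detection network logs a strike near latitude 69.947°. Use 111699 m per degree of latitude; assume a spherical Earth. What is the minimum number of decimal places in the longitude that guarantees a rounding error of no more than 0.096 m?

6 decimal places

At 69.947° one degree of longitude covers 111699 × cos 69.947° ≈ 111699 × 0.3429 ≈ 38300.4 m.
Rounding to N decimal places gives at most 0.5 × 10⁻ᴺ degrees of error, i.e. 0.5 × 10⁻ᴺ × 38300.4 m.
Need 0.5 × 38300.4 × 10⁻ᴺ ≤ 0.096 → 10⁻ᴺ ≤ 5.013e-06, so N ≥ 5.30.
N = 5 would give 0.192 m (too coarse); N = 6 gives 0.0192 m ≤ 0.096 m.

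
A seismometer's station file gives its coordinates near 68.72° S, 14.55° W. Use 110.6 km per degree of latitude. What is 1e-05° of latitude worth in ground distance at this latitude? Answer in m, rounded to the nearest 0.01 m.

Along a meridian 1e-05° is 1e-05 × 110600 = 1.106 m.

1.11 m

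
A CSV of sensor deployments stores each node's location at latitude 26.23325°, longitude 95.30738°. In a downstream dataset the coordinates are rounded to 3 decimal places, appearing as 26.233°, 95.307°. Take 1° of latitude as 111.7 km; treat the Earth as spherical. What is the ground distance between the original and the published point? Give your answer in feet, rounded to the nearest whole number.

Δlat = 26.23325 − 26.233 = +0.00025°; Δlon = 95.30738 − 95.307 = +0.00038°.
North–south shift: 0.00025 × 111700 = 27.925 m.
E–W at 26.233°: 0.00038° × 111700 × cos 26.233° = 0.00038 × 111700 × 0.8970 ≈ 38.0742 m.
Combined displacement = (27.925² + 38.0742²)^½ ≈ 47.2171 m.
In feet: 47.2171 m ÷ 0.3048 ≈ 154.91 ft.

155 feet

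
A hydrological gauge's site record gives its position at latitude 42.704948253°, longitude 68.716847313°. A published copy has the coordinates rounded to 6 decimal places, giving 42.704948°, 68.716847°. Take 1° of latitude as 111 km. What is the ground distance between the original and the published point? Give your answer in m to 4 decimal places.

0.0380 m

The latitude changed by +0.000000253° and the longitude by +0.000000313°.
North–south shift: 0.000000253 × 111000 = 0.028083 m.
East–west at this latitude: 0.000000313° × 111000 × cos 42.7049° ≈ 0.000000313 × 81569 = 0.0255311 m.
Combined displacement = (0.028083² + 0.0255311²)^½ ≈ 0.0379538 m.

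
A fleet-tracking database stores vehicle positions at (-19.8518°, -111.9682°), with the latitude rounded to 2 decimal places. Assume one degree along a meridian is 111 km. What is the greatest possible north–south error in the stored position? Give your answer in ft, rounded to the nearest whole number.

1821 ft

Rounding to 2 decimal places leaves the latitude within ±0.005° of the true value.
North–south distance: 0.005° × 111000 m/° = 555 m.
Converting: 555 m × 3.2808 ft/m ≈ 1820.9 ft.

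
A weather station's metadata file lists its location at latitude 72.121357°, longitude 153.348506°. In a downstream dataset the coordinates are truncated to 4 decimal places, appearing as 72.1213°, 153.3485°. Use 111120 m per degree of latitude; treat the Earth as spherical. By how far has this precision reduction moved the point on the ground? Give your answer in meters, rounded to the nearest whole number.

The latitude changed by +0.000057° and the longitude by +0.000006°.
N–S: 0.000057° × 111120 m/° = 6.33384 m.
East–west at this latitude: 0.000006° × 111120 × cos 72.1213° ≈ 0.000006 × 34114.2 = 0.204685 m.
Combined displacement = (6.33384² + 0.204685²)^½ ≈ 6.33715 m.

6 meters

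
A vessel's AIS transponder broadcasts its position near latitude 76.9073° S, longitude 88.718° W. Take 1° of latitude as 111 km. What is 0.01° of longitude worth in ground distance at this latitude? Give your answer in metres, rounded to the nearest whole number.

One degree of longitude here spans 111000 × cos 76.9073° = 111000 × 0.2265 ≈ 25144.5 m; 0.01° of that is 251.445 m.

251 metres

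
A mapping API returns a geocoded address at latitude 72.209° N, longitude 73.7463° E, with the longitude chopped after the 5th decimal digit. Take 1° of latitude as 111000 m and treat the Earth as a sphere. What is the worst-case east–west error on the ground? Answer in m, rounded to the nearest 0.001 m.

Truncating at 5 decimal places can drop up to a full unit in the last place, so the longitude may be off by as much as 1e-05°.
Parallels shrink by cos φ, so at 72.209° a degree of longitude is 111000 × 0.3055 ≈ 33915.6 m.
East–west error: 1e-05° × 33915.6 m/° ≈ 0.339156 m.

0.339 m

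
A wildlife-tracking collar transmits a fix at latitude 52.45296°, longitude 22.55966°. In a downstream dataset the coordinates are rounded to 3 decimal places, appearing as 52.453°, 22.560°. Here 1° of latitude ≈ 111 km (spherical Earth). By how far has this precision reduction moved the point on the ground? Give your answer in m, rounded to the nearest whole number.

23 m

The latitude changed by -0.00004° and the longitude by -0.00034°.
North–south shift: -0.00004 × 111000 = -4.44 m.
East–west at this latitude: -0.00034° × 111000 × cos 52.453° ≈ -0.00034 × 67644.7 = -22.9992 m.
Distance: √(4.44² + 22.9992²) ≈ 23.4239 m.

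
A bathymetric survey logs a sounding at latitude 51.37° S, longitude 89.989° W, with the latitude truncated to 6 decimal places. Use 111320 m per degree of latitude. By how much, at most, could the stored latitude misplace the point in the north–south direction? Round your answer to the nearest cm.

11 cm

Truncating at 6 decimal places can drop up to a full unit in the last place, so the latitude may be off by as much as 1e-06°.
Along the meridian that is 1e-06° × 111320 m/° = 0.11132 m.
That is 0.11132 m = 11.132 cm.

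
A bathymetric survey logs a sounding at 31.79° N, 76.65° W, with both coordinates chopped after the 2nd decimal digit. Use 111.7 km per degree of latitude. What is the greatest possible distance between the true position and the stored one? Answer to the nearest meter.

Truncating at 2 decimal places can drop up to a full unit in the last place, so each coordinate may be off by as much as 0.01°.
N–S: 0.01° × 111700 m/° = 1117 m.
East–west component at 31.79°: 0.01° × 111700 × cos 31.79° ≈ 0.01 × 94943.3 ≈ 949.433 m.
Worst case both components are at the extreme and orthogonal: √(1117² + 949.433²) ≈ 1465.98 m.

1466 meters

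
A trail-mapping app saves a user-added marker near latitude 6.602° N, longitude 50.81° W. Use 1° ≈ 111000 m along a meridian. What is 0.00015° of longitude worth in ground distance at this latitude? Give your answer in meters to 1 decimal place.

One degree of longitude here spans 111000 × cos 6.602° = 111000 × 0.9934 ≈ 110264 m; 0.00015° of that is 16.5396 m.

16.5 meters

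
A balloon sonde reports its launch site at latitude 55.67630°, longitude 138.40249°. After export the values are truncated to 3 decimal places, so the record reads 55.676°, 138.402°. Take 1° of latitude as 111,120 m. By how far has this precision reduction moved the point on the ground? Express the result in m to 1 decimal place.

45.3 m

The latitude changed by +0.00030° and the longitude by +0.00049°.
North–south shift: 0.00030 × 111120 = 33.336 m.
E–W at 55.676°: 0.00049° × 111120 × cos 55.676° = 0.00049 × 111120 × 0.5639 ≈ 30.7022 m.
Distance: √(33.336² + 30.7022²) ≈ 45.3201 m.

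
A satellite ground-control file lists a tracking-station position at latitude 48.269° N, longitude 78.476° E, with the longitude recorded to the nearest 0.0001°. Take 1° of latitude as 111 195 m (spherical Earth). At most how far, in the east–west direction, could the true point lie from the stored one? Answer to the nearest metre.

4 metres

Rounding to 4 decimal places leaves the longitude within ±5e-05° of the true value.
At latitude 48.269° a degree of longitude spans 111195 m × cos 48.269° = 111195 × 0.6656 ≈ 74015.2 m.
East–west error: 5e-05° × 74015.2 m/° ≈ 3.70076 m.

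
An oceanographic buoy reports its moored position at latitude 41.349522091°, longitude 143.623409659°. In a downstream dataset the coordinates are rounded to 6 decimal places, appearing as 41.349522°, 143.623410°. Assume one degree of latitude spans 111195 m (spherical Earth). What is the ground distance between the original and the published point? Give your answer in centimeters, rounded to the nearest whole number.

Δlat = 41.349522091 − 41.349522 = +0.000000091°; Δlon = 143.623409659 − 143.623410 = -0.000000341°.
N–S: 0.000000091° × 111195 m/° = 0.0101187 m.
E–W at 41.3495°: -0.000000341° × 111195 × cos 41.3495° = -0.000000341 × 111195 × 0.7507 ≈ -0.0284644 m.
Distance: √(0.0101187² + 0.0284644²) ≈ 0.0302095 m.
That is 0.0302095 m = 3.0209 cm.

3 centimeters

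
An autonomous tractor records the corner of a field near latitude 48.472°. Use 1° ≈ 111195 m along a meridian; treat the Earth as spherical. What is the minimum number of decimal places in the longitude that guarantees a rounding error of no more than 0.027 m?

At 48.472° one degree of longitude covers 111195 × cos 48.472° ≈ 111195 × 0.6630 ≈ 73720.7 m.
With N decimal places the half-ulp bound is 0.5·10⁻ᴺ°, or 0.5·10⁻ᴺ × 73720.7 m on the ground.
Need 0.5 × 73720.7 × 10⁻ᴺ ≤ 0.027 → 10⁻ᴺ ≤ 7.325e-07, so N ≥ 6.14.
At 6 places the error can reach 0.0369 m, but 7 places keeps it to 0.00369 m.

7 decimal places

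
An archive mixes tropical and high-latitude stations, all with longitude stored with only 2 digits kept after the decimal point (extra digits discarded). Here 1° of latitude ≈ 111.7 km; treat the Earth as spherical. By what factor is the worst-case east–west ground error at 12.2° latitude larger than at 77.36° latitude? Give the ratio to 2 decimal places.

Truncating at 2 decimal places can drop up to a full unit in the last place, so the longitude may be off by as much as 0.01°.
Error at 12.2° = 0.01° × 111700 × cos 12.2° ≈ 1117 × 0.9774 = 1091.8 m.
At 77.36°: 0.01° × 111700 × cos 77.36° = 0.01 × 111700 × 0.2188 ≈ 244.43 m.
The ratio reduces to cos 12.2° / cos 77.36° = 0.9774/0.2188 ≈ 4.4667.

4.47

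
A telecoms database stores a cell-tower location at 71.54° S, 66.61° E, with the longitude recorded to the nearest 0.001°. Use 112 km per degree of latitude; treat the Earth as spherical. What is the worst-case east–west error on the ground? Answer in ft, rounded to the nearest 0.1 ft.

Rounding to 3 decimal places leaves the longitude within ±0.0005° of the true value.
At latitude 71.54° a degree of longitude spans 112000 m × cos 71.54° = 112000 × 0.3166 ≈ 35464 m.
So at most 0.0005° × 35464 ≈ 17.732 m east–west.
Converting: 17.732 m × 3.2808 ft/m ≈ 58.176 ft.

58.2 ft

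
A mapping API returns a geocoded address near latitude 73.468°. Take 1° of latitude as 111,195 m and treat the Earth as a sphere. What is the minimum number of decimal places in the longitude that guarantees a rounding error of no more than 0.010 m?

7 decimal places

At 73.468° one degree of longitude covers 111195 × cos 73.468° ≈ 111195 × 0.2846 ≈ 31640.6 m.
N decimal places → at most half a unit in the last place, 0.5 × 10⁻ᴺ° = 31640.6/2 × 10⁻ᴺ m.
Need 0.5 × 31640.6 × 10⁻ᴺ ≤ 0.010 → 10⁻ᴺ ≤ 6.321e-07, so N ≥ 6.20.
So 7 decimal places suffice (0.00158 m); 6 would allow up to 0.0158 m.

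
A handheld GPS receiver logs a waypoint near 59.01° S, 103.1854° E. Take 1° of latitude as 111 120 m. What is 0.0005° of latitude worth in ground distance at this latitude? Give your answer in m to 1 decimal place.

55.6 m

0.0005° × 111120 m/° = 55.56 m.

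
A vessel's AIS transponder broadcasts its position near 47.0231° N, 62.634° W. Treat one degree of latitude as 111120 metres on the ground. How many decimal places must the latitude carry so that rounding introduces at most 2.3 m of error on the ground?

5

One degree of latitude covers 111120 m.
N decimal places → at most half a unit in the last place, 0.5 × 10⁻ᴺ° = 111120/2 × 10⁻ᴺ m.
Need 0.5 × 111120 × 10⁻ᴺ ≤ 2.3 → 10⁻ᴺ ≤ 4.140e-05, so N ≥ 4.38.
So 5 decimal places suffice (0.556 m); 4 would allow up to 5.56 m.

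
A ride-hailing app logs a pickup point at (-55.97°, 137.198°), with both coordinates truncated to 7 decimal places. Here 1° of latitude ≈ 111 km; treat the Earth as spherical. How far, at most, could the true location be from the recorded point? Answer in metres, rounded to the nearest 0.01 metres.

Truncating at 7 decimal places can drop up to a full unit in the last place, so each coordinate may be off by as much as 1e-07°.
North–south component: 1e-07° × 111000 = 0.0111 m.
East–west component at 55.97°: 1e-07° × 111000 × cos 55.97° ≈ 1e-07 × 62118.6 ≈ 0.00621186 m.
Worst case both components are at the extreme and orthogonal: √(0.0111² + 0.00621186²) ≈ 0.01272 m.

0.01 metres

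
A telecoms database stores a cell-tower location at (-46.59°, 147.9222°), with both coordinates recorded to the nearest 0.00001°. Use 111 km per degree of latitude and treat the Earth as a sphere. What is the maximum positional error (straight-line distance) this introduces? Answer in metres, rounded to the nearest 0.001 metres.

0.673 metres

Rounding to 5 decimal places leaves each coordinate within ±5e-06° of the true value.
N–S: 5e-06° × 111000 m/° = 0.555 m.
Longitude error → 5e-06 × 111000 × cos 46.59° = 5e-06 × 111000 × 0.6872 ≈ 0.381404 m.
Worst case both components are at the extreme and orthogonal: √(0.555² + 0.381404²) ≈ 0.67342 m.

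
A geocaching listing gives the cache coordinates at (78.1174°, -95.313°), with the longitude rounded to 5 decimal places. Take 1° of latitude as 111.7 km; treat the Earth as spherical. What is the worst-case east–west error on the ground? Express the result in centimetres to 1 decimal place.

Rounding to 5 decimal places leaves the longitude within ±5e-06° of the true value.
Parallels shrink by cos φ, so at 78.1174° a degree of longitude is 111700 × 0.2059 ≈ 22999.8 m.
East–west error: 5e-06° × 22999.8 m/° ≈ 0.114999 m.
That is 0.114999 m = 11.5 cm.

11.5 centimetres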